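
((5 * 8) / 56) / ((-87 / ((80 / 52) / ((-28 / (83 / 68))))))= 2075 / 3768492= 0.00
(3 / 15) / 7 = 1 / 35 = 0.03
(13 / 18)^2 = 0.52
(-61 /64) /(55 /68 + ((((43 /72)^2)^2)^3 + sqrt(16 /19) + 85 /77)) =-22381089056933643648662123961563462795574129790550016 /34635323790633326749904653862687727760102474904891083 + 2460758873271688222214627630325485976074389297299456 * sqrt(19) /34635323790633326749904653862687727760102474904891083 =-0.34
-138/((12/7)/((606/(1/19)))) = -926877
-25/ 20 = -5/ 4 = -1.25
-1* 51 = -51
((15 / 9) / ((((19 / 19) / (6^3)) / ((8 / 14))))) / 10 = 20.57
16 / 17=0.94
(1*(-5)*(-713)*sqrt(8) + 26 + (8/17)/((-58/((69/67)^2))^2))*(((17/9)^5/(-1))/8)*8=-10123580410*sqrt(2)/59049 - 625627441806460684/1000708880444289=-243083.22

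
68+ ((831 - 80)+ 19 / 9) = 7390 / 9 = 821.11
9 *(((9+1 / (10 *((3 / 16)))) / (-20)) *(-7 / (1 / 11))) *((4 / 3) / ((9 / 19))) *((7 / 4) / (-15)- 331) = -4156355203 / 13500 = -307878.16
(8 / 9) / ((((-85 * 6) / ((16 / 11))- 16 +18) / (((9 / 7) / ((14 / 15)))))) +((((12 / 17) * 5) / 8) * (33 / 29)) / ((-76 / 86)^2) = 124396247235 / 194575745224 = 0.64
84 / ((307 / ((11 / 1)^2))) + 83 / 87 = 909749 / 26709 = 34.06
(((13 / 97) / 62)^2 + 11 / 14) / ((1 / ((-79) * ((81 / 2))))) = -1272929144139 / 506354744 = -2513.91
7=7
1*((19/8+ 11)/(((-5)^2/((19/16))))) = 2033/3200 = 0.64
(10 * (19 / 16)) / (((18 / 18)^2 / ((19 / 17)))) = 1805 / 136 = 13.27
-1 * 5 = -5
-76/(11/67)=-5092/11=-462.91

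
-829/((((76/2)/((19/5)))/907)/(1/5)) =-751903/50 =-15038.06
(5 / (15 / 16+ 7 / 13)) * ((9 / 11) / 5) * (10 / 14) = 9360 / 23639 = 0.40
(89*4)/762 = 0.47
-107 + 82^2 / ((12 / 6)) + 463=3718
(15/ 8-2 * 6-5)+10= -41/ 8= -5.12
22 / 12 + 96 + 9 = 641 / 6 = 106.83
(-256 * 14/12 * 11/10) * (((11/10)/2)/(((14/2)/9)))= -5808/25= -232.32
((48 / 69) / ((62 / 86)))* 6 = 4128 / 713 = 5.79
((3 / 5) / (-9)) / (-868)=1 / 13020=0.00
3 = 3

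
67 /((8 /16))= 134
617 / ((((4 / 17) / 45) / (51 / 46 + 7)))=176057865 / 184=956836.22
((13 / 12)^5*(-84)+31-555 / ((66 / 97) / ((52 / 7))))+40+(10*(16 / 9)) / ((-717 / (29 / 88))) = -2333015655745 / 381604608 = -6113.70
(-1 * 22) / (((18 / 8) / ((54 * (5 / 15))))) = -176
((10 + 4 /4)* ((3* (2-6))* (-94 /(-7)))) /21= -4136 /49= -84.41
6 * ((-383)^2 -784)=875430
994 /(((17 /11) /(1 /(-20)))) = -5467 /170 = -32.16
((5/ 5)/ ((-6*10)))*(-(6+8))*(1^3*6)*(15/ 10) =21/ 10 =2.10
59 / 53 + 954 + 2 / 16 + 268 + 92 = 557661 / 424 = 1315.24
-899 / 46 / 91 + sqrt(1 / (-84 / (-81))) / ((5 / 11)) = -899 / 4186 + 33 *sqrt(21) / 70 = 1.95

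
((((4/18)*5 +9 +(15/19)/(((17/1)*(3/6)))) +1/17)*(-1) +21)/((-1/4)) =-42.95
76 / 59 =1.29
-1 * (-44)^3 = 85184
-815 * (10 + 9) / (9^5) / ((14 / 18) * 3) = -0.11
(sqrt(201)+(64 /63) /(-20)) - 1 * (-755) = sqrt(201)+237809 /315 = 769.13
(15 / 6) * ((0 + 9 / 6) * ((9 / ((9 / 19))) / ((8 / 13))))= 3705 / 32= 115.78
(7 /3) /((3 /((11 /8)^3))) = 9317 /4608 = 2.02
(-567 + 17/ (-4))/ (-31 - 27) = 2285/ 232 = 9.85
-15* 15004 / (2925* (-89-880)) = 15004 / 188955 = 0.08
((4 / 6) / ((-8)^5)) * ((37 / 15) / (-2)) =0.00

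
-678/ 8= -339/ 4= -84.75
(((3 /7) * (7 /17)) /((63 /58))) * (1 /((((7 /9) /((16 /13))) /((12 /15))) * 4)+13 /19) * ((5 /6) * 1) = 250879 /1851759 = 0.14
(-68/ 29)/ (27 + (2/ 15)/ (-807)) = -823140/ 9478157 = -0.09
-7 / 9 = -0.78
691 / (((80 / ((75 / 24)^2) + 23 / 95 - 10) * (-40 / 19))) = 6236275 / 29752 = 209.61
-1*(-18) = 18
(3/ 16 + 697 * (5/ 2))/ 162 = 27883/ 2592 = 10.76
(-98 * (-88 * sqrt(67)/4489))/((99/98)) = 76832 * sqrt(67)/40401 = 15.57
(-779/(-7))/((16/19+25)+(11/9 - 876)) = -133209/1016176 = -0.13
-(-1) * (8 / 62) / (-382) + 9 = 53287 / 5921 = 9.00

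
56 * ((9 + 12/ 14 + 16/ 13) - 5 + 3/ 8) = 4705/ 13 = 361.92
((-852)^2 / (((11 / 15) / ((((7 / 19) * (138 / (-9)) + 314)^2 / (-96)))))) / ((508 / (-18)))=17518999801680 / 504317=34738071.10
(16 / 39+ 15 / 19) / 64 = 889 / 47424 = 0.02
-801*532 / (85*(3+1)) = -106533 / 85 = -1253.33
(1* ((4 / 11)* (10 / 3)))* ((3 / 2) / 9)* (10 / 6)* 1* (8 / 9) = 800 / 2673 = 0.30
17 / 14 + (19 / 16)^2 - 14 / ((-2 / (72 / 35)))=152539 / 8960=17.02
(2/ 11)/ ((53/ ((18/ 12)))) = 3/ 583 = 0.01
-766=-766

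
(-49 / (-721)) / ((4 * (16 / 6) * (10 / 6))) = 63 / 16480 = 0.00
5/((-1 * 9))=-5/9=-0.56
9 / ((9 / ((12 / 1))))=12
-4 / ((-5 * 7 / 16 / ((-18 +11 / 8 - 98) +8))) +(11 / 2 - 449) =-638.47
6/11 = 0.55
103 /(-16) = -103 /16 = -6.44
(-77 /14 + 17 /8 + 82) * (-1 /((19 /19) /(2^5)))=-2516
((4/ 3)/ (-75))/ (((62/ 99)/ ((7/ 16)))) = -77/ 6200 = -0.01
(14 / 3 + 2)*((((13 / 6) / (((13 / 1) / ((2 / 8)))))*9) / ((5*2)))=1 / 4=0.25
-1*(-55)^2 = -3025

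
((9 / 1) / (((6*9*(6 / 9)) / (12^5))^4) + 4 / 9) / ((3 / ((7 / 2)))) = 647094906132627470 / 27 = 23966478004912128.52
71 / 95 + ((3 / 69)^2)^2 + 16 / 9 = 604177574 / 239264055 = 2.53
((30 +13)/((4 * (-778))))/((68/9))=-387/211616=-0.00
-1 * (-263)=263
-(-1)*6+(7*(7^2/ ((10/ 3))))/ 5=1329/ 50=26.58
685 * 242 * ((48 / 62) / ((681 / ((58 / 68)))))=19229320 / 119629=160.74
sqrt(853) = 29.21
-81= -81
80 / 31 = 2.58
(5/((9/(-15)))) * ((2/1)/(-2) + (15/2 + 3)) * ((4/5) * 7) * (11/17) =-14630/51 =-286.86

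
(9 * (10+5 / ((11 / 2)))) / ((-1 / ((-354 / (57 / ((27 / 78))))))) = 573480 / 2717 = 211.07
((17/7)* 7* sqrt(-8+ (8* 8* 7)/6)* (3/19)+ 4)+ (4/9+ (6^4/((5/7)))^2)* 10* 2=170* sqrt(6)/19+ 2962843204/45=65840982.01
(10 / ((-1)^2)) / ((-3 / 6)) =-20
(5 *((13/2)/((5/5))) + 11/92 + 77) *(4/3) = 10085/69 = 146.16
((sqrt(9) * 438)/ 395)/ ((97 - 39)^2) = 657/ 664390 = 0.00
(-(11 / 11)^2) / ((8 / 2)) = -1 / 4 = -0.25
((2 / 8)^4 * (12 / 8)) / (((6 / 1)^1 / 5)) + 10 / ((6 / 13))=66575 / 3072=21.67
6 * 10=60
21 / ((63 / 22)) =22 / 3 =7.33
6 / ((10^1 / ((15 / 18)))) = 1 / 2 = 0.50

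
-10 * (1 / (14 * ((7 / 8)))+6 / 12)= -285 / 49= -5.82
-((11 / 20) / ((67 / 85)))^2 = -34969 / 71824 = -0.49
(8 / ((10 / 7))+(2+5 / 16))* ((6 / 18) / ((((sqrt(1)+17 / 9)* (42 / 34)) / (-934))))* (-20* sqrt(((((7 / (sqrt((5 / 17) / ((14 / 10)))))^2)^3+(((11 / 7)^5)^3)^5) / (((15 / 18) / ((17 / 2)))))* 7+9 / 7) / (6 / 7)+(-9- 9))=45228483 / 3640+1675129* sqrt(5067708242335505543922589376258172874879864373778581672656854668208697373360007441315) / 1206537534866142329659455638628455000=3125454808049.97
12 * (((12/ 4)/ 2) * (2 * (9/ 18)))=18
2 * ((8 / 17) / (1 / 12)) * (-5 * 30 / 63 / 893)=-0.03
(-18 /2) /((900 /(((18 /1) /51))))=-3 /850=-0.00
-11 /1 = -11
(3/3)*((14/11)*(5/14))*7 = 35/11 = 3.18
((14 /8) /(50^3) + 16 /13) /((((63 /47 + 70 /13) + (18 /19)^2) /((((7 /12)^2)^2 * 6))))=36211760348533 /322812096000000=0.11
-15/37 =-0.41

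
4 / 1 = 4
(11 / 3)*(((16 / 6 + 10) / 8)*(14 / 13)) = 1463 / 234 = 6.25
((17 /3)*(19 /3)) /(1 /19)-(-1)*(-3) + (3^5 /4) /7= 173267 /252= 687.57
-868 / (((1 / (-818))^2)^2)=-388626972962368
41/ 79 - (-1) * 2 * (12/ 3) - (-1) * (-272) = -263.48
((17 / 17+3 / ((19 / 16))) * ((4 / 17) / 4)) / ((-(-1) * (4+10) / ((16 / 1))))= 536 / 2261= 0.24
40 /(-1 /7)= -280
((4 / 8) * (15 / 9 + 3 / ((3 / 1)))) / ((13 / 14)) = 1.44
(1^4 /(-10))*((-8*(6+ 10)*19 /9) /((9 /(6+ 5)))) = 13376 /405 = 33.03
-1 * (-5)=5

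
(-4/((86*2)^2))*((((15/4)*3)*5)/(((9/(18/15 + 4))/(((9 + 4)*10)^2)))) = -274625/3698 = -74.26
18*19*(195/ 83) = 66690/ 83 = 803.49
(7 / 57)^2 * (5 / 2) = 245 / 6498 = 0.04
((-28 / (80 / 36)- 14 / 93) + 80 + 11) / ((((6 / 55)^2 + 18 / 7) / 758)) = 58401895090 / 2543643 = 22959.94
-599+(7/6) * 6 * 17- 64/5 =-2464/5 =-492.80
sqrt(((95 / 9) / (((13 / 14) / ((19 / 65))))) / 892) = 19* sqrt(3122) / 17394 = 0.06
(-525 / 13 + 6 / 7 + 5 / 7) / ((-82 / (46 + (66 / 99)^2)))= 738188 / 33579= 21.98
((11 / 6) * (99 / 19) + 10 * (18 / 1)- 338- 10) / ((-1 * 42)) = 2007 / 532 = 3.77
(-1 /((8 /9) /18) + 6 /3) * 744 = -13578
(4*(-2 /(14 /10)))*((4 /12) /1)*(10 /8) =-2.38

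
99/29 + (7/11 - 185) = -57723/319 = -180.95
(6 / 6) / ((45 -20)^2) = 1 / 625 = 0.00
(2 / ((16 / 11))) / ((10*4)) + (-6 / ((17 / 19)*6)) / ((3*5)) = -131 / 3264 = -0.04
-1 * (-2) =2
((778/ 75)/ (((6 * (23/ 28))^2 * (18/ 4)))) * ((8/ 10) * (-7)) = -8539328/ 16068375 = -0.53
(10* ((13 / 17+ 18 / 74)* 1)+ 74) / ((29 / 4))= 211544 / 18241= 11.60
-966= -966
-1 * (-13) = 13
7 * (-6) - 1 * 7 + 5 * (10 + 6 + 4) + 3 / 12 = 205 / 4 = 51.25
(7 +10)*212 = 3604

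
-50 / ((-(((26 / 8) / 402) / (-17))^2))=221081921.89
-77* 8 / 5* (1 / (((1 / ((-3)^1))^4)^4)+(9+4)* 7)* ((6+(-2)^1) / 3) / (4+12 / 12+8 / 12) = -106067344768 / 85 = -1247851114.92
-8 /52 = -2 /13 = -0.15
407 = 407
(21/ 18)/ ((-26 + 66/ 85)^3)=-4298875/ 59132411904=-0.00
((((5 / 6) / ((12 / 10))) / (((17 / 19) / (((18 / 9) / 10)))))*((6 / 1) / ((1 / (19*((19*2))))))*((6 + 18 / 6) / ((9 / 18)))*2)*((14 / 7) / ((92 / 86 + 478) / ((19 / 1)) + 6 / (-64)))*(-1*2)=-43037207040 / 11164733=-3854.75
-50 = -50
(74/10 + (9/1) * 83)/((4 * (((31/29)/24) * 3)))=218776/155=1411.46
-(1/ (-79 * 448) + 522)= -18474623/ 35392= -522.00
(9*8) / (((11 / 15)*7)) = 1080 / 77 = 14.03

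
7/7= 1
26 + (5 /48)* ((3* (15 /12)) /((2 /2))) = 1689 /64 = 26.39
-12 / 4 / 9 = -1 / 3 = -0.33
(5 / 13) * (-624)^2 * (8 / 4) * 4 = 1198080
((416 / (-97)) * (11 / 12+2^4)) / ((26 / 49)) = -39788 / 291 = -136.73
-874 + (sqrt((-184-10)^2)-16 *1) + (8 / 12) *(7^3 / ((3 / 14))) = 3340 / 9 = 371.11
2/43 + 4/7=186/301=0.62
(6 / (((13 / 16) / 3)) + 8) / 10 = 196 / 65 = 3.02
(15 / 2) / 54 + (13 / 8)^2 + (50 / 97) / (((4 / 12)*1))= 241697 / 55872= 4.33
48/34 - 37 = -605/17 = -35.59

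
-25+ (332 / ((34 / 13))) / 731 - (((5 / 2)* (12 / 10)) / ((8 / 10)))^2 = -7732347 / 198832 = -38.89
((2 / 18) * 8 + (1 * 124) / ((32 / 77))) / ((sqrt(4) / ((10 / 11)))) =136.03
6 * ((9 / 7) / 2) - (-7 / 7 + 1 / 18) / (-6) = 2797 / 756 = 3.70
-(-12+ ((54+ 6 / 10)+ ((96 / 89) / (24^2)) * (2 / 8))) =-454973 / 10680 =-42.60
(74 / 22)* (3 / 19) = 0.53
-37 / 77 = -0.48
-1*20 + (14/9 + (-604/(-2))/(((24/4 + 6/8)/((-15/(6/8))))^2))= 1919354/729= 2632.86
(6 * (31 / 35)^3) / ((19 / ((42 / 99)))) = 119164 / 1280125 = 0.09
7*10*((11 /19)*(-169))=-130130 /19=-6848.95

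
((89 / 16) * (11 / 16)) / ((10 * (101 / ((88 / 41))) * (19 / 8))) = 10769 / 3147160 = 0.00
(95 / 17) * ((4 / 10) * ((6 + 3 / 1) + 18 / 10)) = 2052 / 85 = 24.14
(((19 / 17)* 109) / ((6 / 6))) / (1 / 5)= 10355 / 17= 609.12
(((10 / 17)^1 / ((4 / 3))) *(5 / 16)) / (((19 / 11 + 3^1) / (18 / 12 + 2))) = 5775 / 56576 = 0.10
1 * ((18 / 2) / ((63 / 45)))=45 / 7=6.43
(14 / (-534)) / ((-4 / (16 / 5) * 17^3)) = 28 / 6558855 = 0.00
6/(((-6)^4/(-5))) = -5/216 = -0.02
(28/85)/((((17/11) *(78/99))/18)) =4.87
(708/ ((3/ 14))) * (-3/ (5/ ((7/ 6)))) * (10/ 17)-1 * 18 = -23434/ 17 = -1378.47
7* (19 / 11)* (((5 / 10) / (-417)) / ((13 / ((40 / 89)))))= -2660 / 5307159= -0.00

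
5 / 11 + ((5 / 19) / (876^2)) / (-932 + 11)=67141563065 / 147711438864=0.45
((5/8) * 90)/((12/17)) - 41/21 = 26119/336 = 77.74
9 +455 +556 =1020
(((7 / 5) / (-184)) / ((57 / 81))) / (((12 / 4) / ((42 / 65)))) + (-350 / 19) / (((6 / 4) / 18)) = -125581323 / 568100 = -221.05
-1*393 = -393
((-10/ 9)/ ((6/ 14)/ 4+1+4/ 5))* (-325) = 455000/ 2403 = 189.35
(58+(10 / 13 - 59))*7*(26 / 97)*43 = -1806 / 97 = -18.62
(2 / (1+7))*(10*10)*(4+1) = 125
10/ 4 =5/ 2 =2.50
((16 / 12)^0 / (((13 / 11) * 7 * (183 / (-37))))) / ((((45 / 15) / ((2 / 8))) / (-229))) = 93203 / 199836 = 0.47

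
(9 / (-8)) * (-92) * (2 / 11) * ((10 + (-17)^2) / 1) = 61893 / 11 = 5626.64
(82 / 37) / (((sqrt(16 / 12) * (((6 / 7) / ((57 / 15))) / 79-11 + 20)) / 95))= 40924765 * sqrt(3) / 3499941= 20.25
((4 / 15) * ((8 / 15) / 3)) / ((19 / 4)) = 128 / 12825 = 0.01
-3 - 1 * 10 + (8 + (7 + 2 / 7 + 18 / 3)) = 58 / 7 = 8.29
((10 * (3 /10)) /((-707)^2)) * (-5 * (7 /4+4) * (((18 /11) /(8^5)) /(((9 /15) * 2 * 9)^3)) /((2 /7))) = -14375 /600427969118208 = -0.00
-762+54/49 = -37284/49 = -760.90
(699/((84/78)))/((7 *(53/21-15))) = -27261/3668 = -7.43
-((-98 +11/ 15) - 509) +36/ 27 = 3038/ 5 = 607.60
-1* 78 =-78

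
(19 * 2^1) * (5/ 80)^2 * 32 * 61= 1159/ 4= 289.75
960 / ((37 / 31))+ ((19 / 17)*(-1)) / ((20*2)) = 20236097 / 25160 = 804.30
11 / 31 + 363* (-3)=-33748 / 31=-1088.65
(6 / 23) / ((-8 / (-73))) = 2.38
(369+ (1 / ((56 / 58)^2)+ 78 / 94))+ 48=15435719 / 36848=418.90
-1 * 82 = -82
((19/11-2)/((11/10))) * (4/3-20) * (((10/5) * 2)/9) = 2240/1089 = 2.06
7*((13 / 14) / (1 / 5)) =65 / 2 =32.50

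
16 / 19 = 0.84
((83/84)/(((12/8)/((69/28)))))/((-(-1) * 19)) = 1909/22344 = 0.09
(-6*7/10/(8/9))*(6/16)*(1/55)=-567/17600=-0.03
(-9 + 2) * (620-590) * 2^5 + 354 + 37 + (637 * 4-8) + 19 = -3770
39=39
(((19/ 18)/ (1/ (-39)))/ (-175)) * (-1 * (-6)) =247/ 175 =1.41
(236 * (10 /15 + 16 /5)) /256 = 1711 /480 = 3.56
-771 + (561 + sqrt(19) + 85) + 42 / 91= -1619 / 13 + sqrt(19)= -120.18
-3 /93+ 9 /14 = 265 /434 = 0.61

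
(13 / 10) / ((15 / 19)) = 247 / 150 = 1.65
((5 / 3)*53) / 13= 265 / 39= 6.79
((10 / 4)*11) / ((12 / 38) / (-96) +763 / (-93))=-14136 / 4219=-3.35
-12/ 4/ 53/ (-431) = 3/ 22843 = 0.00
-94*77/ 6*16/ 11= -5264/ 3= -1754.67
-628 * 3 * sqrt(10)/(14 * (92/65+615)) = -61230 * sqrt(10)/280469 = -0.69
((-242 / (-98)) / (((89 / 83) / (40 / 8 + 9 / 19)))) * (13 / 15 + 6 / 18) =15.13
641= 641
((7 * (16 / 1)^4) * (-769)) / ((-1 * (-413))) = -854189.56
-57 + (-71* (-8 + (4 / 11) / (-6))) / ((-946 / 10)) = -984143 / 15609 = -63.05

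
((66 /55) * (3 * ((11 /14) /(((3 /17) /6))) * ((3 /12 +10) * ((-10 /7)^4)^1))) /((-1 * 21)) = -23001000 /117649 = -195.51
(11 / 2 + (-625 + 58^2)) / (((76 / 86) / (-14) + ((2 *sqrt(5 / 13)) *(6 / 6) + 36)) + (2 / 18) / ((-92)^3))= 5705476145794005616971936 / 74619326673972536831317 - 24425204296696229892096 *sqrt(65) / 74619326673972536831317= 73.82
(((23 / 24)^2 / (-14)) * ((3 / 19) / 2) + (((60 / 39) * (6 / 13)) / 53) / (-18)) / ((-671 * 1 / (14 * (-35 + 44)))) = 16257639 / 14616677504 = 0.00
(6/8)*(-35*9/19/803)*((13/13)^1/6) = -315/122056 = -0.00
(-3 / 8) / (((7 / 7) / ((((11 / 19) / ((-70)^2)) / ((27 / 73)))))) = -803 / 6703200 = -0.00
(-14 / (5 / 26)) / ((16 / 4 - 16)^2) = -91 / 180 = -0.51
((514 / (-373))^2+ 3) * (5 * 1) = 3407915 / 139129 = 24.49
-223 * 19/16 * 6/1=-12711/8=-1588.88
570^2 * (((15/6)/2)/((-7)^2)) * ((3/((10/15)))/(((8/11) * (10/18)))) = 72371475/784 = 92310.55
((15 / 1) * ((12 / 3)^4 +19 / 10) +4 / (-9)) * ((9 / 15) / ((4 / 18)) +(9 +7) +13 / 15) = 8173975 / 108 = 75684.95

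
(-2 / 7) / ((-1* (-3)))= -2 / 21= -0.10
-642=-642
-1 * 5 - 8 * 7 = -61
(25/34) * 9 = 225/34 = 6.62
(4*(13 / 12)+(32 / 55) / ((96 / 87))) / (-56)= -401 / 4620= -0.09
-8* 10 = -80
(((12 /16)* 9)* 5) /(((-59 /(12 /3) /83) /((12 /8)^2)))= -100845 /236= -427.31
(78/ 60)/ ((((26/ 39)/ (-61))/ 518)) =-61616.10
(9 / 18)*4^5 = 512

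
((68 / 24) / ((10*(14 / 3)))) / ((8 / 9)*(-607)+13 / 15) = -153 / 1357496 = -0.00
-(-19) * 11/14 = 209/14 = 14.93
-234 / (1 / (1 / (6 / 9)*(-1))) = 351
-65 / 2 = -32.50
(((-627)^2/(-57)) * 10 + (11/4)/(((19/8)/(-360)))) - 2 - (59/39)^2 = -2005334287/28899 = -69391.13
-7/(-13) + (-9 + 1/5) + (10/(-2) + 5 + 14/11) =-4997/715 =-6.99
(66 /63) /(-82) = -0.01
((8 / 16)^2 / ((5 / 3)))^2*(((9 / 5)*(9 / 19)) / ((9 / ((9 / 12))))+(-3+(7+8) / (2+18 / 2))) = -58887 / 1672000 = -0.04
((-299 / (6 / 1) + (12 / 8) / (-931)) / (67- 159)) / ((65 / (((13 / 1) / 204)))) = 139189 / 262095120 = 0.00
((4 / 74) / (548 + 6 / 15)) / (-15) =-1 / 152181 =-0.00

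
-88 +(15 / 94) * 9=-8137 / 94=-86.56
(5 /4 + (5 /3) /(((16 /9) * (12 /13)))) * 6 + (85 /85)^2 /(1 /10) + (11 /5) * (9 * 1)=6943 /160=43.39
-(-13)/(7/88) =1144/7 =163.43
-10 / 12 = -5 / 6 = -0.83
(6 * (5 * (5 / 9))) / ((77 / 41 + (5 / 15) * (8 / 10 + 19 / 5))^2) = 3151875 / 2200802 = 1.43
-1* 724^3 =-379503424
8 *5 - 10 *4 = 0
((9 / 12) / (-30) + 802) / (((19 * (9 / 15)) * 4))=10693 / 608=17.59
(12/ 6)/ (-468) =-1/ 234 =-0.00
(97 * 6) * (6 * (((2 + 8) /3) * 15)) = 174600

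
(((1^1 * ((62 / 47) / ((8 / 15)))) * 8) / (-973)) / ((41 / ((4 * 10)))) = -0.02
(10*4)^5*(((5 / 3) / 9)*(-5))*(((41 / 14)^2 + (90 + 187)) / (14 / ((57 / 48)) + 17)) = -680631680000000 / 723681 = -940513403.00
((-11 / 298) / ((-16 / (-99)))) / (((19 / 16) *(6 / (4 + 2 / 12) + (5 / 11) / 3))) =-898425 / 7434206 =-0.12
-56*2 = -112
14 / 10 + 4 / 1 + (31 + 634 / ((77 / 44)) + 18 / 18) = 13989 / 35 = 399.69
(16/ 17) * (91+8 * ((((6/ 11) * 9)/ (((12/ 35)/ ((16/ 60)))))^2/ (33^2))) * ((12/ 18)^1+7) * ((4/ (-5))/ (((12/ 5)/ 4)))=-218166592/ 248897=-876.53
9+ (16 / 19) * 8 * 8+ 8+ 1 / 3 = 4060 / 57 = 71.23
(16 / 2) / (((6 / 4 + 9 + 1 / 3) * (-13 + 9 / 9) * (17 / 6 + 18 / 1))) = -24 / 8125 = -0.00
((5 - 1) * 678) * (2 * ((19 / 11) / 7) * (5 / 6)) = 85880 / 77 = 1115.32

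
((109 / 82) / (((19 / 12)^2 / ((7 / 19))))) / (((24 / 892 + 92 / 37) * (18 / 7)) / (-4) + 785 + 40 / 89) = 0.00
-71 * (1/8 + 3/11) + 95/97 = -232685/8536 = -27.26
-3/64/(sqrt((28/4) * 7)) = -0.01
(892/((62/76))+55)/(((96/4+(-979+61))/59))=-700153/9238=-75.79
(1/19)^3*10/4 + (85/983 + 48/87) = 249714109/391059026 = 0.64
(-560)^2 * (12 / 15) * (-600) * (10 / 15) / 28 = -3584000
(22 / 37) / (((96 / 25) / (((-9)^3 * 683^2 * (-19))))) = 592289421075 / 592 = 1000488886.95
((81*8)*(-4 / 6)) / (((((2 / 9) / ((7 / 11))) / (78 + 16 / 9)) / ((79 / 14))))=-6125976 / 11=-556906.91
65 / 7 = 9.29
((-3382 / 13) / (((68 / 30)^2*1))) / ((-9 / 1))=42275 / 7514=5.63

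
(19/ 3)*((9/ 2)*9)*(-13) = -3334.50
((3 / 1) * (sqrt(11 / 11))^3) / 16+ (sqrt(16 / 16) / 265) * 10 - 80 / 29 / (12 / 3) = -11421 / 24592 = -0.46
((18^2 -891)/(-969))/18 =21/646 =0.03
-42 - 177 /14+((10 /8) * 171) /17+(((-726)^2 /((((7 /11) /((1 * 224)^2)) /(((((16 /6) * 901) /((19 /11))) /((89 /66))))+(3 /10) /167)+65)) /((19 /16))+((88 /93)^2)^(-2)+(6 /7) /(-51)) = 763361839480619568852765010509 /112466039558677669838245888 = 6787.49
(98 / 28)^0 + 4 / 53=57 / 53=1.08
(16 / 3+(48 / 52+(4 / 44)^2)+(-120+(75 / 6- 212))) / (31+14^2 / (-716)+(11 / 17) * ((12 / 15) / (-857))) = -38548145145325 / 3781236771312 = -10.19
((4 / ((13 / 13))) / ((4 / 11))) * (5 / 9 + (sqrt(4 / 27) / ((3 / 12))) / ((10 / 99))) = 55 / 9 + 484 * sqrt(3) / 5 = 173.77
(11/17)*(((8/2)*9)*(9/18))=198/17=11.65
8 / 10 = 4 / 5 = 0.80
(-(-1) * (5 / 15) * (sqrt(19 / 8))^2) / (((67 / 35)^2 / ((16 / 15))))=9310 / 40401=0.23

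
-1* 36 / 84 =-3 / 7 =-0.43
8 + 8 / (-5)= 32 / 5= 6.40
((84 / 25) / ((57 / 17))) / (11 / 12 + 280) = 5712 / 1601225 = 0.00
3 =3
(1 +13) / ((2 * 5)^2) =7 / 50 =0.14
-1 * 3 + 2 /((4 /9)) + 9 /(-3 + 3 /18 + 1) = -75 /22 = -3.41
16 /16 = 1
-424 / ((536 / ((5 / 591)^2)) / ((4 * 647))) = -3429100 / 23401827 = -0.15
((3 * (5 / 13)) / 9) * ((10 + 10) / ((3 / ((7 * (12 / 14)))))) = 200 / 39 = 5.13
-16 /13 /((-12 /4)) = 16 /39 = 0.41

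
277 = 277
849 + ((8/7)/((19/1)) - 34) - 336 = 63715/133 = 479.06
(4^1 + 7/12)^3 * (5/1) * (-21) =-5823125/576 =-10109.59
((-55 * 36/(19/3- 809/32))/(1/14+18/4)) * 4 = 166320/1819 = 91.43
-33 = -33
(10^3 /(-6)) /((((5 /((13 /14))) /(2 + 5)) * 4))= -325 /6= -54.17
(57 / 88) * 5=285 / 88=3.24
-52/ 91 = -4/ 7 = -0.57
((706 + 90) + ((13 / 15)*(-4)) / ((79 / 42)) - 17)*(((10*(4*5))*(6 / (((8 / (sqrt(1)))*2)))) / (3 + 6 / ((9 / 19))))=13813965 / 3713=3720.43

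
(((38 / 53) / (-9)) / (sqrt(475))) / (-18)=sqrt(19) / 21465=0.00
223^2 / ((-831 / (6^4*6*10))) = -1288975680 / 277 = -4653341.81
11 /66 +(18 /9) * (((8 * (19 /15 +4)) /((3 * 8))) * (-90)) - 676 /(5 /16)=-74371 /30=-2479.03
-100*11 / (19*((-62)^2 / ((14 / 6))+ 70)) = -3850 / 114209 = -0.03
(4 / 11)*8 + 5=87 / 11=7.91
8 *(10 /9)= 80 /9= 8.89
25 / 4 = 6.25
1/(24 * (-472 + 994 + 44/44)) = 1/12552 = 0.00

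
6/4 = 3/2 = 1.50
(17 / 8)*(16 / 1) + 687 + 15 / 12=2889 / 4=722.25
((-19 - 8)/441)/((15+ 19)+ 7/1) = -3/2009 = -0.00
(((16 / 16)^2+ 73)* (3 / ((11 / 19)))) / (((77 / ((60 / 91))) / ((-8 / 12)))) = -168720 / 77077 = -2.19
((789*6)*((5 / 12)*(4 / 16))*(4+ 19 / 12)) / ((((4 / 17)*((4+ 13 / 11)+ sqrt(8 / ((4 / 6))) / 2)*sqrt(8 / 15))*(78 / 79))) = -14317326815*sqrt(10) / 38418432+ 24729928135*sqrt(30) / 38418432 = 2347.21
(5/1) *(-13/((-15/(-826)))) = -10738/3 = -3579.33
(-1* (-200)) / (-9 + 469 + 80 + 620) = 5 / 29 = 0.17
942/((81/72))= 2512/3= 837.33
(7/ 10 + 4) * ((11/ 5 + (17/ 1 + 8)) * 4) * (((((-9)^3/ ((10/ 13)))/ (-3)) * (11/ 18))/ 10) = 6169878/ 625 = 9871.80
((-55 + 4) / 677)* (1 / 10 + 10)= -5151 / 6770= -0.76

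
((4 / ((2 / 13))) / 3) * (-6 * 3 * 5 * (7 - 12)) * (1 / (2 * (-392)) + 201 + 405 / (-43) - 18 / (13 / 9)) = 5887484475 / 8428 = 698562.47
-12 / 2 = -6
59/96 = 0.61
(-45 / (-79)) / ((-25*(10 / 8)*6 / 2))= -12 / 1975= -0.01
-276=-276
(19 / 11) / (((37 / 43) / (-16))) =-13072 / 407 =-32.12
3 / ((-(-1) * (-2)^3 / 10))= -15 / 4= -3.75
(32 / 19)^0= 1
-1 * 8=-8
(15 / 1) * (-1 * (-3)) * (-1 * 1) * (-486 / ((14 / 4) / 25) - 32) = 1103580 / 7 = 157654.29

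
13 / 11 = 1.18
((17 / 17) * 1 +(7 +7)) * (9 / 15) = 9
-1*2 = -2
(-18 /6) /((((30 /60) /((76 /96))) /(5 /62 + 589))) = -2798.13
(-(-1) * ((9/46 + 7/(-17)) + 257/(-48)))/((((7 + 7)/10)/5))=-2613575/131376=-19.89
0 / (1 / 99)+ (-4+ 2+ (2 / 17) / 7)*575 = -135700 / 119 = -1140.34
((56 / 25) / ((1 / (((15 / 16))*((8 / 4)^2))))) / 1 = 42 / 5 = 8.40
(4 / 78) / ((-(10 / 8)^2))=-32 / 975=-0.03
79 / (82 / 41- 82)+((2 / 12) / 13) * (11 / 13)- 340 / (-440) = -90983 / 446160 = -0.20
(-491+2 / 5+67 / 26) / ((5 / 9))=-570987 / 650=-878.44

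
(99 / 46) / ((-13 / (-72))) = 3564 / 299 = 11.92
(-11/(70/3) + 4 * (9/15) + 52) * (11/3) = 8305/42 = 197.74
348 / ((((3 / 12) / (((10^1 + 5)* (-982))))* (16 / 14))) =-17941140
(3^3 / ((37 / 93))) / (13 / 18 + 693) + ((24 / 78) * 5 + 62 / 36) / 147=0.12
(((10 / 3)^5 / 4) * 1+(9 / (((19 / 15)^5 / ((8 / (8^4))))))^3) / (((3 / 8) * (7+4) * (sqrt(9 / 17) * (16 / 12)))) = 25.71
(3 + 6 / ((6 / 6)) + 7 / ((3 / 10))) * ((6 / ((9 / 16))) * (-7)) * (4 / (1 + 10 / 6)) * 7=-76048 / 3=-25349.33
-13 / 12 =-1.08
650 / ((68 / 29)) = 9425 / 34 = 277.21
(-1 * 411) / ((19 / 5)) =-2055 / 19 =-108.16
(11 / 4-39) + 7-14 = -173 / 4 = -43.25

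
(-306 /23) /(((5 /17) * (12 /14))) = -6069 /115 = -52.77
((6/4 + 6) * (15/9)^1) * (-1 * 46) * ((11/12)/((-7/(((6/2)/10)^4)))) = 6831/11200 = 0.61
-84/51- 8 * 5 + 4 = -640/17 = -37.65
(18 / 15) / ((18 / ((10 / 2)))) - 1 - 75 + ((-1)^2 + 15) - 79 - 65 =-611 / 3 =-203.67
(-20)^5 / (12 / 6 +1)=-3200000 / 3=-1066666.67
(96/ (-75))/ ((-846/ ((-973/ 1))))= -15568/ 10575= -1.47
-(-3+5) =-2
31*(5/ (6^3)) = 155/ 216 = 0.72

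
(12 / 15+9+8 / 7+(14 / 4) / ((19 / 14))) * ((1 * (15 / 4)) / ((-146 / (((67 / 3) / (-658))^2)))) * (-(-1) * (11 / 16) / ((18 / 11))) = -152630489 / 907987854816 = -0.00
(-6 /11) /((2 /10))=-30 /11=-2.73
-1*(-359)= 359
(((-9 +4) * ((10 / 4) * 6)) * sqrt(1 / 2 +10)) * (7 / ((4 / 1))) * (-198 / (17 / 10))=259875 * sqrt(42) / 34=49534.78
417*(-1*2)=-834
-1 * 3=-3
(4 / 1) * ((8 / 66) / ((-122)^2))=0.00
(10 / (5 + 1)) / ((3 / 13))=65 / 9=7.22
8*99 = 792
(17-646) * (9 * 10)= -56610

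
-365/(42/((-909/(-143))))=-110595/2002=-55.24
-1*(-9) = 9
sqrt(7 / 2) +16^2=sqrt(14) / 2 +256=257.87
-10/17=-0.59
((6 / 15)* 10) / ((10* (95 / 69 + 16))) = 0.02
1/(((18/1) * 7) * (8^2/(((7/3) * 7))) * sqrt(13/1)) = 7 * sqrt(13)/44928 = 0.00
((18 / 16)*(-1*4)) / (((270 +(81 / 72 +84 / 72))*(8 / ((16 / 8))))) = -27 / 6535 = -0.00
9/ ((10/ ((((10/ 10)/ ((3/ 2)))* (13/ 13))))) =3/ 5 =0.60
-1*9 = -9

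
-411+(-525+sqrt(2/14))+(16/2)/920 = -107639/115+sqrt(7)/7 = -935.61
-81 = -81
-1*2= -2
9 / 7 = 1.29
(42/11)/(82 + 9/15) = 30/649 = 0.05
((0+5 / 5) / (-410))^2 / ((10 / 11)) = 11 / 1681000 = 0.00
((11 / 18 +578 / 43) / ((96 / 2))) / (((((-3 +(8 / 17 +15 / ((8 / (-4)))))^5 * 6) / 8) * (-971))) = 61775138356 / 15593535715750998093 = 0.00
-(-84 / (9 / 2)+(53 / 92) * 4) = 16.36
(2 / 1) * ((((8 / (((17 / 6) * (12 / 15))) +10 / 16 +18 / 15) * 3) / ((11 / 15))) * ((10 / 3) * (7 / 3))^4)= 1986827500 / 12393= 160318.53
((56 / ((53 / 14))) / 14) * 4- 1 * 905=-47741 / 53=-900.77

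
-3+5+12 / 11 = 34 / 11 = 3.09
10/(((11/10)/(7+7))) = 1400/11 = 127.27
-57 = -57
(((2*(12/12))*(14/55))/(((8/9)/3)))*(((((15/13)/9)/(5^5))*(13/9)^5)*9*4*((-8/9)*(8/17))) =-25590656/3834084375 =-0.01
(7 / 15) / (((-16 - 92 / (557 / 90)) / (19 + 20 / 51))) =-550873 / 1878840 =-0.29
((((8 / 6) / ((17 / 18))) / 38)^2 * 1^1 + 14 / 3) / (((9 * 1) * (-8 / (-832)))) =151947952 / 2816883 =53.94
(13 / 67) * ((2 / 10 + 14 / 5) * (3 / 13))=9 / 67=0.13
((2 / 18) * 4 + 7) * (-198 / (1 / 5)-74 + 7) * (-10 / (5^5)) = 141638 / 5625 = 25.18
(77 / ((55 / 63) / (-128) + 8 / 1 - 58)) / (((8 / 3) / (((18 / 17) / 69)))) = -1397088 / 157672705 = -0.01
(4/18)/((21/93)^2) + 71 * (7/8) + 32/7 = 250681/3528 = 71.05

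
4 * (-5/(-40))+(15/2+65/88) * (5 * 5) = 18169/88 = 206.47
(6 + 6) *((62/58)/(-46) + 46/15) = 121798/3335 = 36.52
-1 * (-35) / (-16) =-35 / 16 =-2.19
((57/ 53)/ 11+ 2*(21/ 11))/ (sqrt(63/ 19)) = 761*sqrt(133)/ 4081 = 2.15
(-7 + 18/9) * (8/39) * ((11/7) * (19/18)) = -4180/2457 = -1.70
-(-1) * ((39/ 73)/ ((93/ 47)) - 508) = -1148993/ 2263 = -507.73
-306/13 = -23.54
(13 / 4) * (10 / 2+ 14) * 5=1235 / 4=308.75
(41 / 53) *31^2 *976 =38455376 / 53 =725573.13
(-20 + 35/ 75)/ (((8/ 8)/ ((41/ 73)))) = -12013/ 1095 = -10.97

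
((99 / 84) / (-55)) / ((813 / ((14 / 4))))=-1 / 10840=-0.00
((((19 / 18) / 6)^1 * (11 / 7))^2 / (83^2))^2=1908029761 / 15502421879530742016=0.00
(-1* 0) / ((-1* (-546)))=0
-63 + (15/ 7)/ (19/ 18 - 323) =-511173/ 8113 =-63.01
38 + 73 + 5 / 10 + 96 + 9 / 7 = 2923 / 14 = 208.79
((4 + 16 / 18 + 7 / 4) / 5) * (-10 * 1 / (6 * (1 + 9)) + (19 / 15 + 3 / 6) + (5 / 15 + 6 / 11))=3.29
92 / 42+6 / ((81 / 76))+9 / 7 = 1721 / 189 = 9.11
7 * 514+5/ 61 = 219483/ 61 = 3598.08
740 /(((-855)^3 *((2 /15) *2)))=-37 /8333685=-0.00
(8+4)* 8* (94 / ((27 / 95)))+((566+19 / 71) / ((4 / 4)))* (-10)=16670510 / 639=26088.44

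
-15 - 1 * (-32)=17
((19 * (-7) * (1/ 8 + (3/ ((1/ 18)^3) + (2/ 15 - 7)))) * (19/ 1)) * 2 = -5303442697/ 60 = -88390711.62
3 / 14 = 0.21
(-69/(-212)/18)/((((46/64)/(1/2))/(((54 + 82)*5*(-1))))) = -8.55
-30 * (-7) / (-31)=-210 / 31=-6.77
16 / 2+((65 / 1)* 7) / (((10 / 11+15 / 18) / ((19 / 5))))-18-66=105374 / 115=916.30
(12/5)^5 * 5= 248832/625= 398.13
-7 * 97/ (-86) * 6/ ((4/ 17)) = 34629/ 172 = 201.33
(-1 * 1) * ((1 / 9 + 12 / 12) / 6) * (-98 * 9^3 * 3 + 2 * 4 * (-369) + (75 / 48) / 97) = 1686077155 / 41904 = 40236.66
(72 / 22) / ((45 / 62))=248 / 55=4.51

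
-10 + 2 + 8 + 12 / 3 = 4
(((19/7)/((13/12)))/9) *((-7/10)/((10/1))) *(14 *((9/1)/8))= -399/1300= -0.31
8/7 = 1.14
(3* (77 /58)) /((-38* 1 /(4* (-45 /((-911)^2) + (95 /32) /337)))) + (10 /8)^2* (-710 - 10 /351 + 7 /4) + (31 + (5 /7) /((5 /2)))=-26060015334203657153 /24232788068239296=-1075.40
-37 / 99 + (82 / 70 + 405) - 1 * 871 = -1611926 / 3465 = -465.20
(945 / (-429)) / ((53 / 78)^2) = -147420 / 30899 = -4.77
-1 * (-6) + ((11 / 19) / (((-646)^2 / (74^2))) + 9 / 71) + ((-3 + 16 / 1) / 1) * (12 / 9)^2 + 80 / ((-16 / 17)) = -55.75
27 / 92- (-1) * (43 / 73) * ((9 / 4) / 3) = 0.74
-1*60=-60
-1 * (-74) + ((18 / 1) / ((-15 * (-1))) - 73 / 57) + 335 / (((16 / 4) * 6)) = 66787 / 760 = 87.88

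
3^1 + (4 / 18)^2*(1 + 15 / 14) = 1759 / 567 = 3.10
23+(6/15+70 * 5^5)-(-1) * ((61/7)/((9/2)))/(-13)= 895876463/4095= 218773.25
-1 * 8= -8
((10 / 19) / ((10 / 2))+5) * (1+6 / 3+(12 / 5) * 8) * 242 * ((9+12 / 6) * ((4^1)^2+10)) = 745205604 / 95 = 7844269.52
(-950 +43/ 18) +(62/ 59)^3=-3498859699/ 3696822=-946.45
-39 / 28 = -1.39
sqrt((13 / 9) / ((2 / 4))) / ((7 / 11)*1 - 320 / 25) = -55*sqrt(26) / 2007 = -0.14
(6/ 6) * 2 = 2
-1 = -1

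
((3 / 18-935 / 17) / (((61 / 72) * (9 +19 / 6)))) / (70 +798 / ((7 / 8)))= -11844 / 2186423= -0.01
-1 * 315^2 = -99225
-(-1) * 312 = 312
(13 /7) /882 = 13 /6174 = 0.00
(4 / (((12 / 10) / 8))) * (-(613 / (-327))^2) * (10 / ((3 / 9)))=-300615200 / 106929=-2811.35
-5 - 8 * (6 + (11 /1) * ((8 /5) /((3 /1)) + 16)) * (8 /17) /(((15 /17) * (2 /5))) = -90401 /45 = -2008.91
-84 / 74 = -42 / 37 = -1.14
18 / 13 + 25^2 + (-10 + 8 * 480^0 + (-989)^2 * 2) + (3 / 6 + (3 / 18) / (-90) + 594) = 1957460.88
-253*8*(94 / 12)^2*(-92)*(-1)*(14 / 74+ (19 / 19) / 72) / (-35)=6954106511 / 104895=66295.88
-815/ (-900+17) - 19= -15962/ 883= -18.08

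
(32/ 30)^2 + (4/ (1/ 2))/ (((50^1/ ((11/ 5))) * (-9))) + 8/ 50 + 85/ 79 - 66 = -1886087/ 29625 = -63.67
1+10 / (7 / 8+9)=159 / 79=2.01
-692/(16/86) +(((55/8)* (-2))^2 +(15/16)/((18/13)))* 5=-265997/96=-2770.80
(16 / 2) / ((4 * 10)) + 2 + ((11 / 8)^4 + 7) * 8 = 222197 / 2560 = 86.80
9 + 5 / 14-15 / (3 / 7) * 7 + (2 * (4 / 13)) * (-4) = -43335 / 182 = -238.10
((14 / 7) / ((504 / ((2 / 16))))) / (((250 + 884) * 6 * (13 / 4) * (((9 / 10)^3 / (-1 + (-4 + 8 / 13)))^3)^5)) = -474410219683587446843750000000000000000000000000000000000000000 / 43374312483617041089366857203987198941431124970035625895481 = -10937.58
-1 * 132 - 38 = -170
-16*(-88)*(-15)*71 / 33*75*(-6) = 20448000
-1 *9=-9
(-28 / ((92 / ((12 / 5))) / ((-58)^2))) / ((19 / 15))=-847728 / 437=-1939.88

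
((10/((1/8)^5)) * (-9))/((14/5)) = -7372800/7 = -1053257.14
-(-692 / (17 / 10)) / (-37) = -6920 / 629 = -11.00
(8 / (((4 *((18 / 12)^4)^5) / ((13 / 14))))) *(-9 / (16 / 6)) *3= -1703936 / 301327047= -0.01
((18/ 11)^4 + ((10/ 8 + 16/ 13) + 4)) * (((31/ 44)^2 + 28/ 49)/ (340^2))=150393760199/ 1192711238118400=0.00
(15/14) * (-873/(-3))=4365/14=311.79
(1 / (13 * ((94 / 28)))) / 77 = 2 / 6721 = 0.00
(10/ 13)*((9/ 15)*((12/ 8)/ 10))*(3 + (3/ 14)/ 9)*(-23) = -8763/ 1820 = -4.81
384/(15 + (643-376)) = 64/47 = 1.36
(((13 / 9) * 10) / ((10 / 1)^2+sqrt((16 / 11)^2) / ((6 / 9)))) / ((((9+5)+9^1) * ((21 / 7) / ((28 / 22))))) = 455 / 174501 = 0.00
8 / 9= 0.89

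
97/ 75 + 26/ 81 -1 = 1244/ 2025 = 0.61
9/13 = 0.69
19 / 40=0.48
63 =63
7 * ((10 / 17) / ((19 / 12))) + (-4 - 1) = -775 / 323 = -2.40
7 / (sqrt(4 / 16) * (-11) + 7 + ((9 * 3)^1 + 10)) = 2 / 11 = 0.18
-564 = -564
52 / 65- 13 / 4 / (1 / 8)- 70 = -476 / 5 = -95.20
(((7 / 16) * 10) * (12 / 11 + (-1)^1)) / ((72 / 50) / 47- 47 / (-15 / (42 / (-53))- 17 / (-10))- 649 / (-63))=935305875 / 18939602924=0.05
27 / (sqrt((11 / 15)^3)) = 405 * sqrt(165) / 121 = 42.99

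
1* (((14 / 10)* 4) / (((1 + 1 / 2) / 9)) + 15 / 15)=173 / 5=34.60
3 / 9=1 / 3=0.33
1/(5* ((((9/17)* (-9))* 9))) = -17/3645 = -0.00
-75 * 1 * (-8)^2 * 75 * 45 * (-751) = 12166200000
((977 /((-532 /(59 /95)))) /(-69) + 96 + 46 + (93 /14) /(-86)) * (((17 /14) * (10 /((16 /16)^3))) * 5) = 452287242385 /52483263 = 8617.74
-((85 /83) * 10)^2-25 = -894725 /6889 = -129.88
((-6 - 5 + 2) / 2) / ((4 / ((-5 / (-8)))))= -45 / 64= -0.70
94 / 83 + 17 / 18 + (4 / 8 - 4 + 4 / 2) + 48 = 36287 / 747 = 48.58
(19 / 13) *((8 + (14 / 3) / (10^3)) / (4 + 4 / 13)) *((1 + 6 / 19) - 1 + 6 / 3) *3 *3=396231 / 7000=56.60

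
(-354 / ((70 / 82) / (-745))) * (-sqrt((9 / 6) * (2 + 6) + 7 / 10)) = -1081293 * sqrt(1270) / 35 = -1100974.37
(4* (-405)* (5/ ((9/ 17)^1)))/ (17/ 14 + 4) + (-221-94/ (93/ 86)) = -22011101/ 6789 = -3242.17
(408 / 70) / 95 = 0.06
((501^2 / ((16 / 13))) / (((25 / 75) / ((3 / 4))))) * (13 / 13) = 29367117 / 64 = 458861.20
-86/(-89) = 86/89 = 0.97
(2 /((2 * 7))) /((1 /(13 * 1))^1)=13 /7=1.86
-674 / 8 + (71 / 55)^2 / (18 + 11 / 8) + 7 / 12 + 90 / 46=-2640734618 / 32352375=-81.62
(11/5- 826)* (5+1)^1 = -24714/5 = -4942.80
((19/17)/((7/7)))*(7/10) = 133/170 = 0.78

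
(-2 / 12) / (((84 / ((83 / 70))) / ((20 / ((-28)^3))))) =83 / 38723328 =0.00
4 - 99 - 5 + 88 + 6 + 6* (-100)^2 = 59994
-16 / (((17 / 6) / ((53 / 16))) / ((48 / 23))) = -15264 / 391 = -39.04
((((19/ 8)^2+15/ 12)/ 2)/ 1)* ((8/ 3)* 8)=147/ 2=73.50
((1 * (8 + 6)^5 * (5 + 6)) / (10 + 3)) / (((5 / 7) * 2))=20706224 / 65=318557.29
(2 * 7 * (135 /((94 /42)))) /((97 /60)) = 522.35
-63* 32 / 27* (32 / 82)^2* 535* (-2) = 61358080 / 5043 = 12166.98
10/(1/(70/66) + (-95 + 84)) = -175/176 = -0.99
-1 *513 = -513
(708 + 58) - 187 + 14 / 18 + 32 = 5506 / 9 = 611.78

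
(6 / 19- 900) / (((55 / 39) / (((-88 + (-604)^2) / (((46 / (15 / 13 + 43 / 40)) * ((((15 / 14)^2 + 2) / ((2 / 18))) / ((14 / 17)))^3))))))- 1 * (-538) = 4677984778183662098 / 17915703446623725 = 261.11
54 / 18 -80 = -77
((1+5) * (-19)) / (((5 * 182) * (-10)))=57 / 4550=0.01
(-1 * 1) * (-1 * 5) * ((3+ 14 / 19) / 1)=355 / 19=18.68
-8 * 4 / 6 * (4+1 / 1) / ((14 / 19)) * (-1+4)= -760 / 7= -108.57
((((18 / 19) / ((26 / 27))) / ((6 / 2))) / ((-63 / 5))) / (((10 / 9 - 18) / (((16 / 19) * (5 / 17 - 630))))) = -8671050 / 10610873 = -0.82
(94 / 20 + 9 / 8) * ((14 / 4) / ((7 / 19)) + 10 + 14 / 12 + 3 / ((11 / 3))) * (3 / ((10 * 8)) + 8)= 106221671 / 105600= 1005.89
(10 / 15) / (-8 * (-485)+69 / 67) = 134 / 780087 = 0.00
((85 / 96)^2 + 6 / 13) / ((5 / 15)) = 149221 / 39936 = 3.74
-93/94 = -0.99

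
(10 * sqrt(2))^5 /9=400000 * sqrt(2) /9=62853.94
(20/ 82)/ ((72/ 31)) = 155/ 1476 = 0.11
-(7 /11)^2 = -49 /121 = -0.40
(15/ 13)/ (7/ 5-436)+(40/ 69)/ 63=803935/ 122798403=0.01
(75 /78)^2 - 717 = -484067 /676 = -716.08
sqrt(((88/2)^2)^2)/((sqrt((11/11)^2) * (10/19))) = 18392/5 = 3678.40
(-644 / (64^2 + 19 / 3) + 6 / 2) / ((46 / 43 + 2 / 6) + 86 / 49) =221165469 / 245684641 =0.90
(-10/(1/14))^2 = 19600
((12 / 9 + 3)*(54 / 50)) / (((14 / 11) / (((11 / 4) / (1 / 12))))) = 42471 / 350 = 121.35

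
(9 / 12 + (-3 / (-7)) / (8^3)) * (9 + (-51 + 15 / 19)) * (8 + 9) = -35819901 / 68096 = -526.02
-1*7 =-7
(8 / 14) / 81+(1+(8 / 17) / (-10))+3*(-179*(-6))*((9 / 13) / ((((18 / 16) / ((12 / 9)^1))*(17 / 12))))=1169800831 / 626535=1867.10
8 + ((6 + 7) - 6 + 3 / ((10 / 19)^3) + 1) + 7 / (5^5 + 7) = 28641541 / 783000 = 36.58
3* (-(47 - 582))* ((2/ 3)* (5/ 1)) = 5350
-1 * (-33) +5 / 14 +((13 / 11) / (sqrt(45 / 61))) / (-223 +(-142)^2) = 13 * sqrt(305) / 3290265 +467 / 14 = 33.36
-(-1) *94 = 94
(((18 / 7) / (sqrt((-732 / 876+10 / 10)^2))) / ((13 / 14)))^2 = 47961 / 169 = 283.79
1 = 1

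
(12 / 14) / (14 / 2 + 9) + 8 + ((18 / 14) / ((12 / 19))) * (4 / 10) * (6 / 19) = 2327 / 280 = 8.31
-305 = -305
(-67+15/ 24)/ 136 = -531/ 1088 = -0.49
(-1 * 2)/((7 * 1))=-2/7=-0.29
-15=-15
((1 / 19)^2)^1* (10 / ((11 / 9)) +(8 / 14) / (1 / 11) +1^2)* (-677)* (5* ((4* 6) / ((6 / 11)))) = -16126140 / 2527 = -6381.54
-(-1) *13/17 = 13/17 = 0.76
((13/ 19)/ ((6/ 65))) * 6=845/ 19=44.47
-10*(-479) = 4790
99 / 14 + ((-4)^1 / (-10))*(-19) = -37 / 70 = -0.53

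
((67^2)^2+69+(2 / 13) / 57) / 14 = 7466015896 / 5187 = 1439370.71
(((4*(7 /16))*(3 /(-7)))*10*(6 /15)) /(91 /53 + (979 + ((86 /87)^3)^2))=-68946565960431 /22560464739508010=-0.00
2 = 2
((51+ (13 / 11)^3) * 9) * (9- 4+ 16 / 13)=51086862 / 17303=2952.49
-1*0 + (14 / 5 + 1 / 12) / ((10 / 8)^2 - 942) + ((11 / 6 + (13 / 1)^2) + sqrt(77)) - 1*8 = sqrt(77) + 73503211 / 451410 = 171.61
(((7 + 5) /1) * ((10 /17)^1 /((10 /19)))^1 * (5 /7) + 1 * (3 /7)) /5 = 1191 /595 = 2.00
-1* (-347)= 347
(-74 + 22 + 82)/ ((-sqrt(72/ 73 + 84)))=-5 *sqrt(113223)/ 517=-3.25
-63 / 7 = -9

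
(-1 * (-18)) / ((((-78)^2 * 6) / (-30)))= -5 / 338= -0.01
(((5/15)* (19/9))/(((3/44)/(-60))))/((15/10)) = -33440/81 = -412.84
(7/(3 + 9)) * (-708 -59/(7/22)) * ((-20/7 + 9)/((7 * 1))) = -134461/294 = -457.35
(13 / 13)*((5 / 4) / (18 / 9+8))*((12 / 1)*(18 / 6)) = 9 / 2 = 4.50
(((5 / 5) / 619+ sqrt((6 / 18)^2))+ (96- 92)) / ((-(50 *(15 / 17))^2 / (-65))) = 604877 / 4178250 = 0.14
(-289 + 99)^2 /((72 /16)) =72200 /9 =8022.22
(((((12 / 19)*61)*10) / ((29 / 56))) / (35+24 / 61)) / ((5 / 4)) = 20004096 / 1189609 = 16.82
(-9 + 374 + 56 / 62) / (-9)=-3781 / 93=-40.66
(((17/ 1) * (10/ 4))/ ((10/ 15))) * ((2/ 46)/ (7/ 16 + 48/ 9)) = 3060/ 6371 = 0.48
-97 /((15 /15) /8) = -776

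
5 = 5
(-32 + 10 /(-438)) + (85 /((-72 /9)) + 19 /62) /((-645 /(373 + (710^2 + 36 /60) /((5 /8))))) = 3759174477643 /291927000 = 12877.10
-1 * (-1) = 1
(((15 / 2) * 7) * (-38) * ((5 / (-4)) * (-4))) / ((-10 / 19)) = 37905 / 2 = 18952.50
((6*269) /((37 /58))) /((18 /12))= 62408 /37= 1686.70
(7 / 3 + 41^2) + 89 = 5317 / 3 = 1772.33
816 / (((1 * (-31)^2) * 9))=272 / 2883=0.09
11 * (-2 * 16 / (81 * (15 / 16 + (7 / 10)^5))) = -35200000 / 8955117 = -3.93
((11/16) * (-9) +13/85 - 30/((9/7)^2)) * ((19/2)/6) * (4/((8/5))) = -95.72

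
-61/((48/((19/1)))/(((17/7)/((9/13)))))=-256139/3024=-84.70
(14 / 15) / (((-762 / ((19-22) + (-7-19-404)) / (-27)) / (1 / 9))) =-3031 / 1905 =-1.59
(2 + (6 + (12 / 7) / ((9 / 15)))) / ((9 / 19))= 1444 / 63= 22.92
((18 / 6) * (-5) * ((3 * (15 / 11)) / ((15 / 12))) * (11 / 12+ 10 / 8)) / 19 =-1170 / 209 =-5.60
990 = 990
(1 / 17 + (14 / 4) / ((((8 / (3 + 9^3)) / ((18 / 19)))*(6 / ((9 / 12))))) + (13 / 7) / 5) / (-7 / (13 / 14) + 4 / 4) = -90188527 / 15374800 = -5.87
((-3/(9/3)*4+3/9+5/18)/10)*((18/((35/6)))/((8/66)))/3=-2.88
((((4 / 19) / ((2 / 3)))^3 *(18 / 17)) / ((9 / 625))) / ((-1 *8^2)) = -16875 / 466412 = -0.04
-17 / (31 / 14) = -238 / 31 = -7.68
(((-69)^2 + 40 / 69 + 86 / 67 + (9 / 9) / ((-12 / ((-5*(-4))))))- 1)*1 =7335463 / 1541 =4760.20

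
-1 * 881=-881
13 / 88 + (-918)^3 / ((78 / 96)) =-1089257849687 / 1144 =-952148470.01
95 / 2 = 47.50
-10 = -10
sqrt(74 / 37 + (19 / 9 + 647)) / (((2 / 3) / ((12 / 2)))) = 229.65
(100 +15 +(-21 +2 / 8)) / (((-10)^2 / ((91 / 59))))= 1.45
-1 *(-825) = 825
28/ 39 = 0.72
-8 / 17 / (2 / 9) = -36 / 17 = -2.12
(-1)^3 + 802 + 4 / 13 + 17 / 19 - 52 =750.20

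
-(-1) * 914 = 914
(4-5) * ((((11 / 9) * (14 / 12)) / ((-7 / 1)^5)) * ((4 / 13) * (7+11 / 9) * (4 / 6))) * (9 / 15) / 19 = 3256 / 720552105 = 0.00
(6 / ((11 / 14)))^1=84 / 11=7.64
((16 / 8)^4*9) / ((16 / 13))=117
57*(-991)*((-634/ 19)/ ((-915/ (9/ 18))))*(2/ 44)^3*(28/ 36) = -2199029/ 29228760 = -0.08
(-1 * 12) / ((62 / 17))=-102 / 31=-3.29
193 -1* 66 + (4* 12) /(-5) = 587 /5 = 117.40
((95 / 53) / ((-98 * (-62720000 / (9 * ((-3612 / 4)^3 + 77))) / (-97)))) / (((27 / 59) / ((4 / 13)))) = 45751201487 / 362998272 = 126.04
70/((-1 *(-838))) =35/419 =0.08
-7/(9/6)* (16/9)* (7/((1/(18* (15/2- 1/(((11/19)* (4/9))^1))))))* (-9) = 373968/11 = 33997.09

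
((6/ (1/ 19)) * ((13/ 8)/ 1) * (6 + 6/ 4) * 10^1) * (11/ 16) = 611325/ 64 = 9551.95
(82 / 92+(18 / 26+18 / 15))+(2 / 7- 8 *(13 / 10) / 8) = 1.77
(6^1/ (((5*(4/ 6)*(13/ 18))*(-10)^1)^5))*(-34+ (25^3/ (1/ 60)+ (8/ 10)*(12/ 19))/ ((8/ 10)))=-958434855644511/ 1102276093750000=-0.87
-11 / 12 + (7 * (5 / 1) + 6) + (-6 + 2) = 36.08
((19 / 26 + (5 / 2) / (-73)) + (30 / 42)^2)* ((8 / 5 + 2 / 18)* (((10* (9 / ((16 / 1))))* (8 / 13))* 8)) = 4938032 / 86359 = 57.18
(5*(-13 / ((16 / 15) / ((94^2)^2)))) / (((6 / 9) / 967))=-13802055716475 / 2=-6901027858237.50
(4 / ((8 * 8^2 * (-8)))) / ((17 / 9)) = -0.00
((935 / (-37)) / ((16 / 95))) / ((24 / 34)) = -1510025 / 7104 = -212.56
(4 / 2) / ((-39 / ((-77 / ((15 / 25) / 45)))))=3850 / 13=296.15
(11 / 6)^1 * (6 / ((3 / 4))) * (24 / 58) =176 / 29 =6.07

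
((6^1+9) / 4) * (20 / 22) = 75 / 22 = 3.41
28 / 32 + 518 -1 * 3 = 4127 / 8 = 515.88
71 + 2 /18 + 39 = 991 /9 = 110.11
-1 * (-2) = 2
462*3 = 1386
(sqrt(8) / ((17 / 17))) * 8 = 22.63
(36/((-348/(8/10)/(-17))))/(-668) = -51/24215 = -0.00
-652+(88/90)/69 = -2024416/3105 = -651.99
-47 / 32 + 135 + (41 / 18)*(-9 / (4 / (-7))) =5421 / 32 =169.41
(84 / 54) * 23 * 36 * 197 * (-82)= -20806352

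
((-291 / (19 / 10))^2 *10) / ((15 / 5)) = 78191.14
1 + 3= 4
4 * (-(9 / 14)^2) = -81 / 49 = -1.65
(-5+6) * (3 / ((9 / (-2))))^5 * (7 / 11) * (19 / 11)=-4256 / 29403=-0.14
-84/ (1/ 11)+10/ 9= -8306/ 9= -922.89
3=3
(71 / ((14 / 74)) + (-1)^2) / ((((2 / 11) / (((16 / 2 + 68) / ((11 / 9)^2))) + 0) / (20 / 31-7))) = -1597168044 / 2387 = -669111.04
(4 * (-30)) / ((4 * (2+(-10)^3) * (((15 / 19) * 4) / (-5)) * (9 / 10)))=-475 / 8982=-0.05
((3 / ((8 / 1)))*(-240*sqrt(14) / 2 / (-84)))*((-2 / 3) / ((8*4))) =-5*sqrt(14) / 448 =-0.04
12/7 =1.71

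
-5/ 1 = -5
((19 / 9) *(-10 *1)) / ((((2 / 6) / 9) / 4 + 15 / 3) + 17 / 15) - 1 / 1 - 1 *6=-34619 / 3317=-10.44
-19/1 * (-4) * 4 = 304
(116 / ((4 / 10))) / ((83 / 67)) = 19430 / 83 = 234.10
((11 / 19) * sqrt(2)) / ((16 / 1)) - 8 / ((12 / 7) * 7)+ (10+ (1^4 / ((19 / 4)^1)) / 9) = 9.41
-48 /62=-24 /31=-0.77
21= 21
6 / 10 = 3 / 5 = 0.60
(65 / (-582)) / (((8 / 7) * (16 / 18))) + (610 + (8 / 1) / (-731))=5535321417 / 9076096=609.88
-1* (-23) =23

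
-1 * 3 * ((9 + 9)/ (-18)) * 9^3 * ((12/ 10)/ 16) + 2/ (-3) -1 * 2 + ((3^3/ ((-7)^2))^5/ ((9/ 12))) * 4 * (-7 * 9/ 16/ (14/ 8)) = 5448905820307/ 33897029880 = 160.75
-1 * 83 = -83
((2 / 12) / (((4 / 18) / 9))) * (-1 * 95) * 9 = -5771.25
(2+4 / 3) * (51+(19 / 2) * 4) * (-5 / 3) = -4450 / 9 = -494.44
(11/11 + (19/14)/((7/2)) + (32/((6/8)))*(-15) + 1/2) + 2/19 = -1187969/1862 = -638.01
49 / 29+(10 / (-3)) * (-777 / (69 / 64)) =4810421 / 2001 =2404.01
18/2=9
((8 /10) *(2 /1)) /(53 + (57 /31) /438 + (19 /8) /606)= 87768192 /2907766625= 0.03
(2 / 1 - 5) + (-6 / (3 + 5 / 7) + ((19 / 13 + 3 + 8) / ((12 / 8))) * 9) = 912 / 13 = 70.15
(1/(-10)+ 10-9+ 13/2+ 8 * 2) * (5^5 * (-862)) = -63033750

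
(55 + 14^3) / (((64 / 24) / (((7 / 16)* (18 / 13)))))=529011 / 832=635.83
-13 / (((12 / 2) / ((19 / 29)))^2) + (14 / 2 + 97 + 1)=3174287 / 30276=104.84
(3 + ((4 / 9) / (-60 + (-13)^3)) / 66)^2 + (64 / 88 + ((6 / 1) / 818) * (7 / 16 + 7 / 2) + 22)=93378515200065949 / 2940487296169104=31.76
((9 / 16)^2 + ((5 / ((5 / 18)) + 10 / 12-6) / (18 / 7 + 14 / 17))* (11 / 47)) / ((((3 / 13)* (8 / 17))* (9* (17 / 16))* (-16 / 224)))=-398479627 / 24608448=-16.19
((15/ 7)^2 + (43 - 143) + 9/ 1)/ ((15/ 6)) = -8468/ 245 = -34.56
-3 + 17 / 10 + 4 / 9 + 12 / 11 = 233 / 990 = 0.24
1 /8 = 0.12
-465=-465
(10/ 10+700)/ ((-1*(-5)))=701/ 5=140.20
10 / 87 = 0.11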